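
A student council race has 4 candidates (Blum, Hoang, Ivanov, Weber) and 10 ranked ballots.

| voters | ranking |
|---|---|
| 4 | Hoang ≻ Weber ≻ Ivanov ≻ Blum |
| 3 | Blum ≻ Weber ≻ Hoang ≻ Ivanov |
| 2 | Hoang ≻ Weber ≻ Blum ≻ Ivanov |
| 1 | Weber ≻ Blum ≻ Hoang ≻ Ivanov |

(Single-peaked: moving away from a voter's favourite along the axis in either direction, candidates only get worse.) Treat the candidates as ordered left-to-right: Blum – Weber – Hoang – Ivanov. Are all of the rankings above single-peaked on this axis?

Axis positions: Blum=1, Weber=2, Hoang=3, Ivanov=4.
Type 1 (peak Hoang at position 3): ranking walks positions 3-2-4-1, expanding outward from the peak — single-peaked.
Type 2 (peak Blum at position 1): ranking walks positions 1-2-3-4, expanding outward from the peak — single-peaked.
Type 3 (peak Hoang at position 3): ranking walks positions 3-2-1-4, expanding outward from the peak — single-peaked.
Type 4 (peak Weber at position 2): ranking walks positions 2-1-3-4, expanding outward from the peak — single-peaked.
Every ranking is single-peaked on this axis.

yes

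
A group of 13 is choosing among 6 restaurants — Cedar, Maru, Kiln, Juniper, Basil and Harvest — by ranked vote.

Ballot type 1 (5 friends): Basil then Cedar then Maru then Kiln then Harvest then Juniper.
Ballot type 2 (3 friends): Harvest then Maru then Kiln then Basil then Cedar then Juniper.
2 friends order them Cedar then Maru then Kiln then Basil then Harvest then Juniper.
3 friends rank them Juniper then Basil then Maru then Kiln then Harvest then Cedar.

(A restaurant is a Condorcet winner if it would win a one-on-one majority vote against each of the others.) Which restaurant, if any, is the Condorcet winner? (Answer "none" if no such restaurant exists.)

Basil

Check each pair by majority over 13 ballots:
Cedar vs Maru: Cedar is ranked higher on 5+2 = 7 ballots, Maru on 6. Cedar wins 7–6.
Cedar vs Kiln: 7 to 6, Cedar.
Cedar vs Juniper: Cedar is ranked higher on 5+3+2 = 10 ballots, Juniper on 3. Cedar wins 10–3.
Cedar vs Basil: 2 for Cedar, 11 for Basil — Basil by 11–2.
Cedar vs Harvest: Cedar preferred on 5+2 = 7 ballots; Cedar wins 7–6.
Maru vs Kiln: 5+3+2+3 = 13 for Maru, 0 for Kiln — Maru by 13–0.
Maru vs Juniper: 10 to 3, Maru.
Maru vs Basil: 5 to 8, Basil.
Maru vs Harvest: Maru is ranked higher on 5+2+3 = 10 ballots, Harvest on 3. Maru wins 10–3.
Kiln vs Juniper: 5+3+2 = 10 for Kiln, 3 for Juniper — Kiln by 10–3.
Kiln vs Basil: Kiln is ranked higher on 3+2 = 5 ballots, Basil on 8. Basil wins 8–5.
Kiln vs Harvest: Kiln is ranked higher on 5+2+3 = 10 ballots, Harvest on 3. Kiln wins 10–3.
Juniper vs Basil: Juniper preferred on 3 ballots; Basil wins 10–3.
Juniper vs Harvest: 3 for Juniper, 10 for Harvest — Harvest by 10–3.
Basil vs Harvest: Basil preferred on 5+2+3 = 10 ballots; Basil wins 10–3.
Basil wins every pairwise contest, so Basil is the Condorcet winner.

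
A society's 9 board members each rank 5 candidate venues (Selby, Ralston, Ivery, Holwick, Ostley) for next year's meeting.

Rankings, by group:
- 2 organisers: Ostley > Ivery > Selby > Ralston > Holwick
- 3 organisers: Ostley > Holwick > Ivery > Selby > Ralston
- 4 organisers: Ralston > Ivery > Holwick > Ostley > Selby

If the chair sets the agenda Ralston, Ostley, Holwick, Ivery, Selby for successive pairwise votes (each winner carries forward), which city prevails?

Round 1: Ralston vs Ostley — 4–5, Ostley advances.
Round 2: Ostley vs Holwick — 5–4, Ostley advances.
Round 3: Ostley vs Ivery — 5–4, Ostley advances.
Round 4: Ostley vs Selby — 9–0, Ostley advances.
The agenda winner is Ostley.

Ostley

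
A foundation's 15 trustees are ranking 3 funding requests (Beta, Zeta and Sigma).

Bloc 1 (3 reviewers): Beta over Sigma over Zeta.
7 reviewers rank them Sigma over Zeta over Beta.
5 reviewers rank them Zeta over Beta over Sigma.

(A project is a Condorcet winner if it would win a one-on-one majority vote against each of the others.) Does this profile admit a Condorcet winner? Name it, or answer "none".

none

Pairwise majorities:
Beta vs Zeta: Zeta, 12–3.
Beta vs Sigma: Beta wins 8–7.
Zeta vs Sigma: Sigma wins 10–5.
No project is unbeaten: Beta loses to Zeta; Zeta loses to Sigma; Sigma loses to Beta. In particular Beta beats Sigma beats Zeta beats Beta is a majority cycle — no Condorcet winner exists.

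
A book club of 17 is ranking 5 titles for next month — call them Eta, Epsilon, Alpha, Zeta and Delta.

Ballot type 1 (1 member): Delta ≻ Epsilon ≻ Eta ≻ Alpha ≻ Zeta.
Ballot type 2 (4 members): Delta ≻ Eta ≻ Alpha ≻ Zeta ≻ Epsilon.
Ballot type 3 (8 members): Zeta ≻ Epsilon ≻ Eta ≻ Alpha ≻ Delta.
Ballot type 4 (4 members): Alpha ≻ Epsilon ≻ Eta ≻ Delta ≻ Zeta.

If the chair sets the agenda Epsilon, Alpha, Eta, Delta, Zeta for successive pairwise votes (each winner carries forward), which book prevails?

Round 1: Epsilon vs Alpha — 9–8, Epsilon advances.
Round 2: Epsilon vs Eta — 13–4, Epsilon advances.
Round 3: Epsilon vs Delta — 12–5, Epsilon advances.
Round 4: Epsilon vs Zeta — 5–12, Zeta advances.
The agenda winner is Zeta.

Zeta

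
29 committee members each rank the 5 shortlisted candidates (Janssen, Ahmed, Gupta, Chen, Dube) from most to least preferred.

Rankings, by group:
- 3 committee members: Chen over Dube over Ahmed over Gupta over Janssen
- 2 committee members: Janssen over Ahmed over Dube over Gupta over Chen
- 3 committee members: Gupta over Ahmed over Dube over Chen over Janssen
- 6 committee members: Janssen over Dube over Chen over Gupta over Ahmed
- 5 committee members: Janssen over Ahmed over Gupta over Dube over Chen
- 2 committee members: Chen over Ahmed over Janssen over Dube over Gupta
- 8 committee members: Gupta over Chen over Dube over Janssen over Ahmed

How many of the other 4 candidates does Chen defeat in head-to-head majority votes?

2

Chen against each rival (29 committee members):
Chen vs Janssen: Chen wins 16–13.
Chen vs Ahmed: Chen wins 19–10.
Chen vs Gupta: 3+6+2 = 11 for Chen, 18 for Gupta — Gupta by 18–11.
Chen vs Dube: Chen preferred on 3+2+8 = 13 ballots; Dube wins 16–13.
Chen beats Janssen, Ahmed; loses to Gupta, Dube — 2 pairwise wins.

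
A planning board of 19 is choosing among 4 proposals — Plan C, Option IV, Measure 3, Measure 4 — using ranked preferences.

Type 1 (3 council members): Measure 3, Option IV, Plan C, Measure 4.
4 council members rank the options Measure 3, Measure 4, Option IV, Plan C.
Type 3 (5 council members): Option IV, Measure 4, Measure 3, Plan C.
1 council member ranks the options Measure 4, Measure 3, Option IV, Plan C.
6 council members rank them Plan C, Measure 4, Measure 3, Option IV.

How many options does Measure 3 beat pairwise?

Measure 3 against each rival (19 council members):
Measure 3 vs Plan C: 3+4+5+1 = 13 for Measure 3, 6 for Plan C — Measure 3 by 13–6.
Measure 3–Option IV: Measure 3 14–5.
Measure 3 vs Measure 4: Measure 4 wins 12–7.
Measure 3 beats Plan C, Option IV; loses to Measure 4 — 2 pairwise wins.

2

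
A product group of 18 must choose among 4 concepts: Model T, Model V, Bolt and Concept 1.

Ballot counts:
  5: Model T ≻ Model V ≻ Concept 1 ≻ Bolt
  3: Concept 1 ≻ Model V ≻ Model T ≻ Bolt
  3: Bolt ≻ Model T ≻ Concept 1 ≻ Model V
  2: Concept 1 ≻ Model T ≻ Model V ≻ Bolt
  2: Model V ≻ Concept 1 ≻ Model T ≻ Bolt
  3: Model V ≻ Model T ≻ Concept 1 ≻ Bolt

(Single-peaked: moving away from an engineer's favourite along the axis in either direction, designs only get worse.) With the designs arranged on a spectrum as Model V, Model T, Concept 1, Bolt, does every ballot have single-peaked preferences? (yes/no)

no

Axis positions: Model V=1, Model T=2, Concept 1=3, Bolt=4.
Bloc 1 (peak Model T at position 2): ranking walks positions 2-1-3-4, expanding outward from the peak — single-peaked.
Bloc 2: ranking walks positions 3-1-2-4; Model V is ranked above Model T even though Model T lies between Model V and the peak Concept 1 on the axis — preferences dip and rise again. Not single-peaked.
Bloc 3: ranking walks positions 4-2-3-1; Model T is ranked above Concept 1 even though Concept 1 lies between Model T and the peak Bolt on the axis — preferences dip and rise again. Not single-peaked.
Bloc 4 (peak Concept 1 at position 3): ranking walks positions 3-2-1-4, expanding outward from the peak — single-peaked.
Bloc 5: ranking walks positions 1-3-2-4; Concept 1 is ranked above Model T even though Model T lies between Concept 1 and the peak Model V on the axis — preferences dip and rise again. Not single-peaked.
Bloc 6 (peak Model V at position 1): ranking walks positions 1-2-3-4, expanding outward from the peak — single-peaked.
Bloc 2 violates single-peakedness, so the profile is not single-peaked on this axis.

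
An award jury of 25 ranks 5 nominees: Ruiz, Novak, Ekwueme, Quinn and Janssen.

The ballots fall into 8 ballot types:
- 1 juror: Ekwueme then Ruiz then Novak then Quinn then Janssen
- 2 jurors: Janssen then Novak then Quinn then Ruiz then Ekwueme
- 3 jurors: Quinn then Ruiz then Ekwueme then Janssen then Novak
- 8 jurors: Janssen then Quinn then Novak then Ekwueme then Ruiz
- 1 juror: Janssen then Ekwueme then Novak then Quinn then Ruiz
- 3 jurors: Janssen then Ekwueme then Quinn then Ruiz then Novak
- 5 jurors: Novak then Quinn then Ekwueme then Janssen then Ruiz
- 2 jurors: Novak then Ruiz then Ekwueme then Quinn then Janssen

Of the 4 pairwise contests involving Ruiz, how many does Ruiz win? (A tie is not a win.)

Ruiz against each rival (25 jurors):
Ruiz vs Novak: 7 to 18, Novak.
Ruiz vs Ekwueme: 7 to 18, Ekwueme.
Ruiz vs Quinn: Quinn, 22–3.
Ruiz vs Janssen: Janssen wins 19–6.
Ruiz beats no one; loses to Novak, Ekwueme, Quinn, Janssen — 0 pairwise wins.

0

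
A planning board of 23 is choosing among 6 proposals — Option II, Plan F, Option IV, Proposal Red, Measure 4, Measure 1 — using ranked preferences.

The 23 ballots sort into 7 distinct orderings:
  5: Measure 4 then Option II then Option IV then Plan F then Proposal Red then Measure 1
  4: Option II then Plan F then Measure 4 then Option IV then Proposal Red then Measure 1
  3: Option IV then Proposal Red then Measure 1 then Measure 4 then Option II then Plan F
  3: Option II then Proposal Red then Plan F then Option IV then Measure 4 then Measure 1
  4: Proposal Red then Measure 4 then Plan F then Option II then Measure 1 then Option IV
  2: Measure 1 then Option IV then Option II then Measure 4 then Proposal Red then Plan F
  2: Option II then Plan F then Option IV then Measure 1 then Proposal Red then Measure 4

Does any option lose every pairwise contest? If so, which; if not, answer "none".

Pairwise majorities:
Option II vs Plan F: Option II, 19–4.
Option II vs Option IV: 5+4+3+4+2 = 18 for Option II, 5 for Option IV — Option II by 18–5.
Option II–Proposal Red: Option II 16–7.
Option II vs Measure 4: 4+3+2+2 = 11 for Option II, 12 for Measure 4 — Measure 4 by 12–11.
Option II vs Measure 1: Option II, 18–5.
Plan F vs Option IV: Plan F, 13–10.
Plan F–Proposal Red: Proposal Red 12–11.
Plan F vs Measure 4: Measure 4, 14–9.
Plan F vs Measure 1: Plan F preferred on 5+4+3+4+2 = 18 ballots; Plan F wins 18–5.
Option IV–Proposal Red: Option IV 16–7.
Option IV–Measure 4: Measure 4 13–10.
Option IV vs Measure 1: Option IV, 17–6.
Proposal Red–Measure 4: Proposal Red 12–11.
Proposal Red–Measure 1: Proposal Red 19–4.
Measure 4 vs Measure 1: Measure 4 wins 16–7.
Only Measure 1 has no wins; Measure 1 is the Condorcet loser.

Measure 1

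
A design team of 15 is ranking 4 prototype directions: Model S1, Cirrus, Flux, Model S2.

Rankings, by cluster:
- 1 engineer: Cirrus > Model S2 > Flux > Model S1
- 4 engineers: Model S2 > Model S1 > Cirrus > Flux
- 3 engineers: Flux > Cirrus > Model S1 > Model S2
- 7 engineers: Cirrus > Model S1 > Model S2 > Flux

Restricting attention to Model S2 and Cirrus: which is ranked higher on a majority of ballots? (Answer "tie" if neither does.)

Cirrus

Ballots ranking Model S2 above Cirrus: 4.
Ballots ranking Cirrus above Model S2: 15 − 4 = 11.
Cirrus wins the head-to-head 11–4.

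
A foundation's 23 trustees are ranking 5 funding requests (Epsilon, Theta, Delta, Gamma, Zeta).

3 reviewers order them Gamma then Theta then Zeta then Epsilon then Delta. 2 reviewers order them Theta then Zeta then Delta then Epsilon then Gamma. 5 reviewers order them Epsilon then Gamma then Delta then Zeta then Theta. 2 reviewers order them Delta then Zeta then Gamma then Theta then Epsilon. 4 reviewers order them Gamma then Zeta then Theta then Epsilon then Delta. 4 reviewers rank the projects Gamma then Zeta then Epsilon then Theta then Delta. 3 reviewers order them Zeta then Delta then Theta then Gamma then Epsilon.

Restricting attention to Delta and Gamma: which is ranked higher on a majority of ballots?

Gamma

Ballots ranking Delta above Gamma: 2 + 2 + 3 = 7.
Ballots ranking Gamma above Delta: 23 − 7 = 16.
Gamma wins the head-to-head 16–7.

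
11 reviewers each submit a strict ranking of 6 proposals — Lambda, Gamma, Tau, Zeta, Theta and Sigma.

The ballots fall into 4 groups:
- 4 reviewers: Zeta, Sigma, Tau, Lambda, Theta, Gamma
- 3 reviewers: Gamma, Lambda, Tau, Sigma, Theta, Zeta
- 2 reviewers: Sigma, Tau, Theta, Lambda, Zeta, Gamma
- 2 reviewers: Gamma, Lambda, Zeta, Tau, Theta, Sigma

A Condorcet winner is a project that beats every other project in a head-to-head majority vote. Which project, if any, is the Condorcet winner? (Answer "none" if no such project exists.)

Pairwise majorities:
Lambda–Gamma: Lambda 6–5.
Lambda vs Tau: Tau, 6–5.
Lambda vs Zeta: Lambda wins 7–4.
Lambda–Theta: Lambda 9–2.
Lambda vs Sigma: Sigma wins 6–5.
Gamma vs Tau: Tau wins 6–5.
Gamma–Zeta: Zeta 6–5.
Gamma–Theta: Theta 6–5.
Gamma vs Sigma: Sigma wins 6–5.
Tau–Zeta: Zeta 6–5.
Tau vs Theta: Tau wins 11–0.
Tau vs Sigma: Sigma, 6–5.
Zeta vs Theta: Zeta, 6–5.
Zeta vs Sigma: Zeta, 6–5.
Theta–Sigma: Sigma 9–2.
No project is unbeaten: Lambda loses to Tau; Gamma loses to Lambda; Tau loses to Zeta; Zeta loses to Lambda; Theta loses to Lambda; Sigma loses to Zeta. In particular Lambda beats Zeta beats Tau beats Lambda is a majority cycle — no Condorcet winner exists.

none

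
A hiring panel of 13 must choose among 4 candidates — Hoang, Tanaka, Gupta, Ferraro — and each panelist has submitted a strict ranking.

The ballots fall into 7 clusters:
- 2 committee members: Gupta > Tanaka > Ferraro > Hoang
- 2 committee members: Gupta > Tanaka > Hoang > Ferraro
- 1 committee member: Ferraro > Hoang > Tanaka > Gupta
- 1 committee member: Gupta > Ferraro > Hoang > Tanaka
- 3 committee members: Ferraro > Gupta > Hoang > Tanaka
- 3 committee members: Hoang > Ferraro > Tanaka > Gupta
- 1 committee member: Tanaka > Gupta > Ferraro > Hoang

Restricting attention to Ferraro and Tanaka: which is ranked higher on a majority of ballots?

Ferraro

Ballots ranking Ferraro above Tanaka: 1 + 1 + 3 + 3 = 8.
Ballots ranking Tanaka above Ferraro: 13 − 8 = 5.
Ferraro wins the head-to-head 8–5.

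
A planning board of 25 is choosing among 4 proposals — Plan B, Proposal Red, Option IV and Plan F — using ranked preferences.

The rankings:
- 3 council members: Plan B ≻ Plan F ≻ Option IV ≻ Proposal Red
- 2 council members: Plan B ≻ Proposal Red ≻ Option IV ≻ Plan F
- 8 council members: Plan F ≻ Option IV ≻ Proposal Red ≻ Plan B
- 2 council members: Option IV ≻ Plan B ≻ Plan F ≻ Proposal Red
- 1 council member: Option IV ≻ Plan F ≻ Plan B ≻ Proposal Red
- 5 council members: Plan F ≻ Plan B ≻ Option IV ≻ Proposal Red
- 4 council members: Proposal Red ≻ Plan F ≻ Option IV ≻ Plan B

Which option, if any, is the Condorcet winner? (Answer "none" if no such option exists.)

Plan F

Pairwise majorities:
Plan B–Proposal Red: Plan B 13–12.
Plan B–Option IV: Option IV 15–10.
Plan B–Plan F: Plan F 18–7.
Proposal Red vs Option IV: Option IV, 19–6.
Proposal Red vs Plan F: Plan F, 19–6.
Option IV vs Plan F: Plan F wins 20–5.
Only Plan F has no losses; Plan F is the Condorcet winner.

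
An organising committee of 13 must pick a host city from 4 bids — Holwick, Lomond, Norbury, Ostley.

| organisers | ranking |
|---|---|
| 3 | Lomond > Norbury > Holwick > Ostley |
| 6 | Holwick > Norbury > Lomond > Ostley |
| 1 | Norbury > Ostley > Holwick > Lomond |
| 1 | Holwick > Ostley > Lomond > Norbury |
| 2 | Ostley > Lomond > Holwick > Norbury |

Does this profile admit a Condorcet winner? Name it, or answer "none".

Check each pair by majority over 13 ballots:
Holwick vs Lomond: Holwick is ranked higher on 6+1+1 = 8 ballots, Lomond on 5. Holwick wins 8–5.
Holwick vs Norbury: Holwick preferred on 6+1+2 = 9 ballots; Holwick wins 9–4.
Holwick vs Ostley: Holwick wins 10–3.
Lomond vs Norbury: Norbury wins 7–6.
Lomond vs Ostley: 3+6 = 9 for Lomond, 4 for Ostley — Lomond by 9–4.
Norbury vs Ostley: Norbury, 10–3.
Holwick beats each of Lomond, Norbury, Ostley — Holwick is the Condorcet winner.

Holwick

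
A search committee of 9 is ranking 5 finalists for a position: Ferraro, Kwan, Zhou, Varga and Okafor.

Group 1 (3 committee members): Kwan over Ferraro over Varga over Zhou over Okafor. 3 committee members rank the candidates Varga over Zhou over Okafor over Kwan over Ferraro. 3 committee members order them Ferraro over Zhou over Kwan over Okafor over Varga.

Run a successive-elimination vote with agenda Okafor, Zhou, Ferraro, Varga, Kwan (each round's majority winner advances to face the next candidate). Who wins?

Round 1: Okafor vs Zhou — 0–9, Zhou advances.
Round 2: Zhou vs Ferraro — 3–6, Ferraro advances.
Round 3: Ferraro vs Varga — 6–3, Ferraro advances.
Round 4: Ferraro vs Kwan — 3–6, Kwan advances.
The agenda winner is Kwan.

Kwan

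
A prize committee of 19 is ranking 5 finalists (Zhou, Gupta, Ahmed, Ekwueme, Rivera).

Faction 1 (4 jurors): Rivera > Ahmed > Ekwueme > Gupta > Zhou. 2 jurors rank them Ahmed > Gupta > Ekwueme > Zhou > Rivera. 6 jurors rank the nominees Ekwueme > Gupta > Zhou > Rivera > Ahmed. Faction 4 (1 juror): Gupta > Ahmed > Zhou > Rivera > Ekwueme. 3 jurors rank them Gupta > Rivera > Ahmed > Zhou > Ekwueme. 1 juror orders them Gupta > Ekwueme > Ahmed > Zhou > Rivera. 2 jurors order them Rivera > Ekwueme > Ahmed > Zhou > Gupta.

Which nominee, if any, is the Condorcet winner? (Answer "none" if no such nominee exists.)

Check each pair by majority over 19 ballots:
Zhou vs Gupta: Gupta, 17–2.
Zhou vs Ahmed: Ahmed wins 13–6.
Zhou vs Ekwueme: Ekwueme, 15–4.
Zhou vs Rivera: Zhou wins 10–9.
Gupta–Ahmed: Gupta 11–8.
Gupta–Ekwueme: Ekwueme 12–7.
Gupta–Rivera: Gupta 13–6.
Ahmed vs Ekwueme: Ahmed, 10–9.
Ahmed vs Rivera: Rivera, 15–4.
Ekwueme vs Rivera: Rivera, 10–9.
No nominee is unbeaten: Zhou loses to Gupta; Gupta loses to Ekwueme; Ahmed loses to Gupta; Ekwueme loses to Ahmed; Rivera loses to Zhou. In particular Zhou beats Rivera beats Ahmed beats Zhou is a majority cycle — no Condorcet winner exists.

none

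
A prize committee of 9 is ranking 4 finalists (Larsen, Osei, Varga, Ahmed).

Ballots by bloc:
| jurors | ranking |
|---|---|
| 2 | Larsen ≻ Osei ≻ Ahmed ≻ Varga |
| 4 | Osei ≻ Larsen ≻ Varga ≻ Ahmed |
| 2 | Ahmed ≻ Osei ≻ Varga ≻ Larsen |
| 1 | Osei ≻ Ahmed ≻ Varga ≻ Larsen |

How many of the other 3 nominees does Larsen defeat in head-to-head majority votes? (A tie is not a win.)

Larsen against each rival (9 jurors):
Larsen vs Osei: Osei wins 7–2.
Larsen–Varga: Larsen 6–3.
Larsen vs Ahmed: Larsen wins 6–3.
Larsen beats Varga, Ahmed; loses to Osei — 2 pairwise wins.

2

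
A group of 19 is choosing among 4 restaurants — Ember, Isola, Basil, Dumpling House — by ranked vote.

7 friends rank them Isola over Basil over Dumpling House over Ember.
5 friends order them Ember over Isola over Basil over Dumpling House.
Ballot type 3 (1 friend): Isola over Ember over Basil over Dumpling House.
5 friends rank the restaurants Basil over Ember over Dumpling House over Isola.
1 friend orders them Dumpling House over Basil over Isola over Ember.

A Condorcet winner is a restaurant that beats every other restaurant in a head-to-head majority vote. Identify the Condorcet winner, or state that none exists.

Pairwise majorities:
Ember vs Isola: Ember preferred on 5+5 = 10 ballots; Ember wins 10–9.
Ember vs Basil: Ember is ranked higher on 5+1 = 6 ballots, Basil on 13. Basil wins 13–6.
Ember vs Dumpling House: 11 to 8, Ember.
Isola vs Basil: Isola wins 13–6.
Isola vs Dumpling House: Isola, 13–6.
Basil vs Dumpling House: Basil, 18–1.
No restaurant is unbeaten: Ember loses to Basil; Isola loses to Ember; Basil loses to Isola; Dumpling House loses to Ember. In particular Ember > Isola > Basil > Ember is a majority cycle — no Condorcet winner exists.

none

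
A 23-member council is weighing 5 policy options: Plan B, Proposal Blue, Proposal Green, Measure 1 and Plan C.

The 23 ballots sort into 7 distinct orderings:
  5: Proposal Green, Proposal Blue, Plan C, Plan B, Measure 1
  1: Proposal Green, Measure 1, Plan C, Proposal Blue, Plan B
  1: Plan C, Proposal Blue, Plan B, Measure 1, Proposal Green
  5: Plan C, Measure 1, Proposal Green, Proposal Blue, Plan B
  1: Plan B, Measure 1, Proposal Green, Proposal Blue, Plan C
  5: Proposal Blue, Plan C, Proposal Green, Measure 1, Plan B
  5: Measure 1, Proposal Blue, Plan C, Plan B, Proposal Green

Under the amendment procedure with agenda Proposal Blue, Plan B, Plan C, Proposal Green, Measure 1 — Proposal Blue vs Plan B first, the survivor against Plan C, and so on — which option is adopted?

Round 1: Proposal Blue vs Plan B — 22–1, Proposal Blue advances.
Round 2: Proposal Blue vs Plan C — 16–7, Proposal Blue advances.
Round 3: Proposal Blue vs Proposal Green — 11–12, Proposal Green advances.
Round 4: Proposal Green vs Measure 1 — 11–12, Measure 1 advances.
The agenda winner is Measure 1.

Measure 1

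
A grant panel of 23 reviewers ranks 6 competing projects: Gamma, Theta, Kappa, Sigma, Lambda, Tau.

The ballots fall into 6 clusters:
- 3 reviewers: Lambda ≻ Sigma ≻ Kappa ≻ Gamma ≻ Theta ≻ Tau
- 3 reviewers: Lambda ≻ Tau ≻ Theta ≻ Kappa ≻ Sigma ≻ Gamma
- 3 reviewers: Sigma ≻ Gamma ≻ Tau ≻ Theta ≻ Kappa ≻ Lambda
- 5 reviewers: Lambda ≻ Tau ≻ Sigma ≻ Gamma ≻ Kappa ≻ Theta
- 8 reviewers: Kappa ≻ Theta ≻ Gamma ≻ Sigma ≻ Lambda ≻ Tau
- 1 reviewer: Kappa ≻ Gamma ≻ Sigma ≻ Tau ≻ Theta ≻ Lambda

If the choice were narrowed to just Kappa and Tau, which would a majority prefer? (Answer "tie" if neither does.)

Kappa

Ballots ranking Kappa above Tau: 3 + 8 + 1 = 12.
Ballots ranking Tau above Kappa: 23 − 12 = 11.
Kappa wins the head-to-head 12–11.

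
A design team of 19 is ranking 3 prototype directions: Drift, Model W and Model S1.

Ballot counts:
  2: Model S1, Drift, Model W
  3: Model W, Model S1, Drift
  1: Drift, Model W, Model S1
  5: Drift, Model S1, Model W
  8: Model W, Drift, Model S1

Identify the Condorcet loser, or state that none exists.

Model S1

Pairwise majorities:
Drift vs Model W: Model W, 11–8.
Drift vs Model S1: Drift wins 14–5.
Model W vs Model S1: 3+1+8 = 12 for Model W, 7 for Model S1 — Model W by 12–7.
Model S1 loses to every other design — it is the Condorcet loser.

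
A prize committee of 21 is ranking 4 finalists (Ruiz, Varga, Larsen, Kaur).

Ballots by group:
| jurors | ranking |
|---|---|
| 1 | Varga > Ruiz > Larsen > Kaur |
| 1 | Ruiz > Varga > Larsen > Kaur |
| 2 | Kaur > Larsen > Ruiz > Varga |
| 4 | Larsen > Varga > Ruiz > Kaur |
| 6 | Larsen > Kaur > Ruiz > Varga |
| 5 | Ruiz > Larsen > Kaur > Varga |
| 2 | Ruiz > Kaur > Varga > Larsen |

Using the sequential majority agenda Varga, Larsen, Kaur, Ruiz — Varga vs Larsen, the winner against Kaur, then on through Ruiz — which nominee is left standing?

Round 1: Varga vs Larsen — 4–17, Larsen advances.
Round 2: Larsen vs Kaur — 17–4, Larsen advances.
Round 3: Larsen vs Ruiz — 12–9, Larsen advances.
Larsen survives the agenda.

Larsen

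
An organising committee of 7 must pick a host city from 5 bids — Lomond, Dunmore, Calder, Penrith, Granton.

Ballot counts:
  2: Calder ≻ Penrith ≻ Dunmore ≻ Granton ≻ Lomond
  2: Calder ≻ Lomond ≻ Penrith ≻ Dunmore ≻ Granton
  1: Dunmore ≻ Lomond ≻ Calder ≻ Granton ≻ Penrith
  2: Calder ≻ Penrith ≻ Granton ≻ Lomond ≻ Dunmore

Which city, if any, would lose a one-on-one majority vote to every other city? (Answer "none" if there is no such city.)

none

Pairwise majorities:
Lomond vs Dunmore: Lomond is ranked higher on 2+2 = 4 ballots, Dunmore on 3. Lomond wins 4–3.
Lomond vs Calder: 1 to 6, Calder.
Lomond vs Penrith: Lomond preferred on 2+1 = 3 ballots; Penrith wins 4–3.
Lomond vs Granton: 2+1 = 3 for Lomond, 4 for Granton — Granton by 4–3.
Dunmore vs Calder: 1 for Dunmore, 6 for Calder — Calder by 6–1.
Dunmore vs Penrith: Penrith wins 6–1.
Dunmore vs Granton: Dunmore wins 5–2.
Calder vs Penrith: Calder wins 7–0.
Calder vs Granton: Calder wins 7–0.
Penrith vs Granton: 2+2+2 = 6 for Penrith, 1 for Granton — Penrith by 6–1.
Each city has at least one pairwise win (Lomond beats Dunmore; Dunmore beats Granton; Calder beats Lomond; Penrith beats Lomond; Granton beats Lomond) — no Condorcet loser.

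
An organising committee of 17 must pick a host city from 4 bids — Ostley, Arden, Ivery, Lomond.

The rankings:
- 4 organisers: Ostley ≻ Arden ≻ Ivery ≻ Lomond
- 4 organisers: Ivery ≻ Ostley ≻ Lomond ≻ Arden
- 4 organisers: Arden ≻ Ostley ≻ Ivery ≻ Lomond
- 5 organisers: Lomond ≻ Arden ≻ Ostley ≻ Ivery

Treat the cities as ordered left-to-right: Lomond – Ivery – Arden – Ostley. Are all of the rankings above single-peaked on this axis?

no

Axis positions: Lomond=1, Ivery=2, Arden=3, Ostley=4.
Bloc 1 (peak Ostley at position 4): ranking walks positions 4-3-2-1, expanding outward from the peak — single-peaked.
Bloc 2: ranking walks positions 2-4-1-3; Ostley is ranked above Arden even though Arden lies between Ostley and the peak Ivery on the axis — preferences dip and rise again. Not single-peaked.
Bloc 3 (peak Arden at position 3): ranking walks positions 3-4-2-1, expanding outward from the peak — single-peaked.
Bloc 4: ranking walks positions 1-3-4-2; Arden is ranked above Ivery even though Ivery lies between Arden and the peak Lomond on the axis — preferences dip and rise again. Not single-peaked.
Bloc 2 violates single-peakedness, so the profile is not single-peaked on this axis.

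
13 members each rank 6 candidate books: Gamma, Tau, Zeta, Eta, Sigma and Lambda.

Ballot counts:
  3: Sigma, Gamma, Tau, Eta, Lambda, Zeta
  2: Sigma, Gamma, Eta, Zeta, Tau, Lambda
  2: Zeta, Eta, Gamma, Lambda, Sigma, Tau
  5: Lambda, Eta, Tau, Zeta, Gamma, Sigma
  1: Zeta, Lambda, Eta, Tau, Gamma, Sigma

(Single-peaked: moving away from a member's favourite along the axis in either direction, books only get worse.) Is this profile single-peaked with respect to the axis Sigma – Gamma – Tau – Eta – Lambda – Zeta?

no

Axis positions: Sigma=1, Gamma=2, Tau=3, Eta=4, Lambda=5, Zeta=6.
Bloc 1 (peak Sigma at position 1): ranking walks positions 1-2-3-4-5-6, expanding outward from the peak — single-peaked.
Bloc 2: ranking walks positions 1-2-4-6-3-5; Eta is ranked above Tau even though Tau lies between Eta and the peak Sigma on the axis — preferences dip and rise again. Not single-peaked.
Bloc 3: ranking walks positions 6-4-2-5-1-3; Eta is ranked above Lambda even though Lambda lies between Eta and the peak Zeta on the axis — preferences dip and rise again. Not single-peaked.
Bloc 4 (peak Lambda at position 5): ranking walks positions 5-4-3-6-2-1, expanding outward from the peak — single-peaked.
Bloc 5 (peak Zeta at position 6): ranking walks positions 6-5-4-3-2-1, expanding outward from the peak — single-peaked.
Bloc 2 violates single-peakedness, so the profile is not single-peaked on this axis.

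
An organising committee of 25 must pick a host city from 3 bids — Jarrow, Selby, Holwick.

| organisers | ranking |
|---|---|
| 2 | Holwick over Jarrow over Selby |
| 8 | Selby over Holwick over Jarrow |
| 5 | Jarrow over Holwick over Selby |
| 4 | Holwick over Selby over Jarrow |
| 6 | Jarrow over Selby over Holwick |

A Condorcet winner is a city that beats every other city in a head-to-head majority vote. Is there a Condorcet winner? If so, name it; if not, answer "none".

Pairwise majorities:
Jarrow vs Selby: Jarrow, 13–12.
Jarrow vs Holwick: Holwick wins 14–11.
Selby vs Holwick: Selby wins 14–11.
No city is unbeaten: Jarrow loses to Holwick; Selby loses to Jarrow; Holwick loses to Selby. In particular Jarrow beats Selby beats Holwick beats Jarrow is a majority cycle — no Condorcet winner exists.

none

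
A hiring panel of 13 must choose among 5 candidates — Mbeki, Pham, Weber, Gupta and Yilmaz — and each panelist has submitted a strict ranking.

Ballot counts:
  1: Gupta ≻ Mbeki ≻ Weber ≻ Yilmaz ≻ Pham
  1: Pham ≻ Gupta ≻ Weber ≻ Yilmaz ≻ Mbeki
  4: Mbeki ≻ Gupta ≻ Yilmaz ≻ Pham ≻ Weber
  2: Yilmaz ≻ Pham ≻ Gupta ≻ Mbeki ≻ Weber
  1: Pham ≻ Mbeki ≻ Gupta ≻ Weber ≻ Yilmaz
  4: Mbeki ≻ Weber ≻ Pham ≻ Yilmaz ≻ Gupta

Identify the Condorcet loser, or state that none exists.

Head-to-head results (13 committee members):
Mbeki vs Pham: Mbeki wins 9–4.
Mbeki vs Weber: Mbeki wins 12–1.
Mbeki vs Gupta: Mbeki preferred on 4+1+4 = 9 ballots; Mbeki wins 9–4.
Mbeki vs Yilmaz: Mbeki, 10–3.
Pham vs Weber: Pham wins 8–5.
Pham vs Gupta: Pham preferred on 1+2+1+4 = 8 ballots; Pham wins 8–5.
Pham vs Yilmaz: Pham is ranked higher on 1+1+4 = 6 ballots, Yilmaz on 7. Yilmaz wins 7–6.
Weber vs Gupta: Weber preferred on 4 ballots; Gupta wins 9–4.
Weber vs Yilmaz: Weber wins 7–6.
Gupta vs Yilmaz: Gupta wins 7–6.
Every candidate wins at least one matchup (Mbeki beats Pham; Pham beats Weber; Weber beats Yilmaz; Gupta beats Weber; Yilmaz beats Pham), so there is no Condorcet loser.

none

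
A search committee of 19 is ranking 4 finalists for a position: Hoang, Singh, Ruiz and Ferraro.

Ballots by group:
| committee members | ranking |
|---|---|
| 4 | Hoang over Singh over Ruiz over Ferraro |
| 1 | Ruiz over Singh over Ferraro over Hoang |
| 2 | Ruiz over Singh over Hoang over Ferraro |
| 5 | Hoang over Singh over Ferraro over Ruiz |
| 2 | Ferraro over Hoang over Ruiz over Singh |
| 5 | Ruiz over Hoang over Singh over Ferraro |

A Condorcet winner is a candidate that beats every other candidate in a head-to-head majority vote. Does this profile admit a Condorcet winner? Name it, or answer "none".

Pairwise majorities:
Hoang vs Singh: Hoang is ranked higher on 4+5+2+5 = 16 ballots, Singh on 3. Hoang wins 16–3.
Hoang vs Ruiz: Hoang is ranked higher on 4+5+2 = 11 ballots, Ruiz on 8. Hoang wins 11–8.
Hoang vs Ferraro: 4+2+5+5 = 16 for Hoang, 3 for Ferraro — Hoang by 16–3.
Singh vs Ruiz: 4+5 = 9 for Singh, 10 for Ruiz — Ruiz by 10–9.
Singh vs Ferraro: Singh preferred on 4+1+2+5+5 = 17 ballots; Singh wins 17–2.
Ruiz vs Ferraro: 12 to 7, Ruiz.
Hoang wins every pairwise contest, so Hoang is the Condorcet winner.

Hoang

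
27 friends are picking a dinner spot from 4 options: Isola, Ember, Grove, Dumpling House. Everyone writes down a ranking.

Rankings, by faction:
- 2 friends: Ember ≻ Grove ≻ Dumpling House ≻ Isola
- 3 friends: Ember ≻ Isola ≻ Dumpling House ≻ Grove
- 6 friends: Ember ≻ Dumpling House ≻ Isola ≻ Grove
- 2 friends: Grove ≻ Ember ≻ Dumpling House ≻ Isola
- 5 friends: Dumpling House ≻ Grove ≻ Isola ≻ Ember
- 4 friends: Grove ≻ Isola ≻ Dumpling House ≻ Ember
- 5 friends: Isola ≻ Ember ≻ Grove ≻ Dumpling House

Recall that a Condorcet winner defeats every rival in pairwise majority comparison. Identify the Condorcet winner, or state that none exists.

none

Head-to-head results (27 friends):
Isola vs Ember: 5+4+5 = 14 for Isola, 13 for Ember — Isola by 14–13.
Isola vs Grove: Isola is ranked higher on 3+6+5 = 14 ballots, Grove on 13. Isola wins 14–13.
Isola vs Dumpling House: Dumpling House wins 15–12.
Ember vs Grove: 2+3+6+5 = 16 for Ember, 11 for Grove — Ember by 16–11.
Ember vs Dumpling House: Ember is ranked higher on 2+3+6+2+5 = 18 ballots, Dumpling House on 9. Ember wins 18–9.
Grove vs Dumpling House: Dumpling House wins 14–13.
Each restaurant drops at least one matchup (Isola loses to Dumpling House; Ember loses to Isola; Grove loses to Isola; Dumpling House loses to Ember); the cycle Isola beats Ember beats Dumpling House beats Isola rules out a Condorcet winner.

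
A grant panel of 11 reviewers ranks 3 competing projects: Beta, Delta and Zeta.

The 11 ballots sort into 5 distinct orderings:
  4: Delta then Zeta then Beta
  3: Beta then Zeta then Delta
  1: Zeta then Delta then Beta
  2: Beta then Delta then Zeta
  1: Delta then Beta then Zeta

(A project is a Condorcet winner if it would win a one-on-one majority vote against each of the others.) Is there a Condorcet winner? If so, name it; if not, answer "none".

Check each pair by majority over 11 ballots:
Beta vs Delta: Delta, 6–5.
Beta–Zeta: Beta 6–5.
Delta vs Zeta: Delta is ranked higher on 4+2+1 = 7 ballots, Zeta on 4. Delta wins 7–4.
Delta beats each of Beta, Zeta — Delta is the Condorcet winner.

Delta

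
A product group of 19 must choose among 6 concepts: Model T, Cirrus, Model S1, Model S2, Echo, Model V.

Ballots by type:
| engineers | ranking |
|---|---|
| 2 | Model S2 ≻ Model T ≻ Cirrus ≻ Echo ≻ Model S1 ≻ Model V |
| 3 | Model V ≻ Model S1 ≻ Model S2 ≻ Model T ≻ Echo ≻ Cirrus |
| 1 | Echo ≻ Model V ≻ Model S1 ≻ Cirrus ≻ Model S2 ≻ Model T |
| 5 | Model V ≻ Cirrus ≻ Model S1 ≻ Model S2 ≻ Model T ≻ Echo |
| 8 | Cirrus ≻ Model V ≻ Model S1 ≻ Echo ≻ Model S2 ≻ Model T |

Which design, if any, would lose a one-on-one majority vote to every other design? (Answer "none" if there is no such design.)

Pairwise majorities:
Model T vs Cirrus: Cirrus, 14–5.
Model T–Model S1: Model S1 17–2.
Model T vs Model S2: Model S2, 19–0.
Model T vs Echo: 2+3+5 = 10 for Model T, 9 for Echo — Model T by 10–9.
Model T vs Model V: Model T is ranked higher on 2 ballots, Model V on 17. Model V wins 17–2.
Cirrus vs Model S1: Cirrus wins 15–4.
Cirrus vs Model S2: 14 to 5, Cirrus.
Cirrus vs Echo: Cirrus, 15–4.
Cirrus vs Model V: Cirrus preferred on 2+8 = 10 ballots; Cirrus wins 10–9.
Model S1 vs Model S2: Model S1, 17–2.
Model S1 vs Echo: Model S1 wins 16–3.
Model S1 vs Model V: Model V wins 17–2.
Model S2 vs Echo: Model S2 wins 10–9.
Model S2 vs Model V: Model S2 preferred on 2 ballots; Model V wins 17–2.
Echo–Model V: Model V 16–3.
Echo loses to every other design — it is the Condorcet loser.

Echo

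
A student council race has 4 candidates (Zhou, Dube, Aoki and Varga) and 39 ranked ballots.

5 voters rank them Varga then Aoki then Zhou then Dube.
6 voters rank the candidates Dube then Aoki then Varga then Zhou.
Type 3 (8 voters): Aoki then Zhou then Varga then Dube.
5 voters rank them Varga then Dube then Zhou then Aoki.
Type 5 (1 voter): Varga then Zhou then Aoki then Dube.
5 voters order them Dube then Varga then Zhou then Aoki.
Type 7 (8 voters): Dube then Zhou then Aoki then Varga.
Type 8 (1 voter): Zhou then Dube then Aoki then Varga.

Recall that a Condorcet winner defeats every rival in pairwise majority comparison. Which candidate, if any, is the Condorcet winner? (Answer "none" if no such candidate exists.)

Check each pair by majority over 39 ballots:
Zhou vs Dube: Zhou is ranked higher on 5+8+1+1 = 15 ballots, Dube on 24. Dube wins 24–15.
Zhou vs Aoki: 5+1+5+8+1 = 20 for Zhou, 19 for Aoki — Zhou by 20–19.
Zhou vs Varga: 17 to 22, Varga.
Dube vs Aoki: 25 to 14, Dube.
Dube vs Varga: 20 to 19, Dube.
Aoki vs Varga: Aoki preferred on 6+8+8+1 = 23 ballots; Aoki wins 23–16.
Dube defeats every rival head-to-head and is the Condorcet winner.

Dube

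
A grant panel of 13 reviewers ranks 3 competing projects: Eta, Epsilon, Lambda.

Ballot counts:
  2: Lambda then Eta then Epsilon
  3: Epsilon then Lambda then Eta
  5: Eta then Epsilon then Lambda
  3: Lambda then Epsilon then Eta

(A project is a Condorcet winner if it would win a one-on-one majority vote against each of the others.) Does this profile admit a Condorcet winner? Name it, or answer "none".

Head-to-head results (13 reviewers):
Eta vs Epsilon: Eta is ranked higher on 2+5 = 7 ballots, Epsilon on 6. Eta wins 7–6.
Eta vs Lambda: Eta preferred on 5 ballots; Lambda wins 8–5.
Epsilon vs Lambda: Epsilon is ranked higher on 3+5 = 8 ballots, Lambda on 5. Epsilon wins 8–5.
Each project drops at least one matchup (Eta loses to Lambda; Epsilon loses to Eta; Lambda loses to Epsilon); the cycle Eta beats Epsilon beats Lambda beats Eta rules out a Condorcet winner.

none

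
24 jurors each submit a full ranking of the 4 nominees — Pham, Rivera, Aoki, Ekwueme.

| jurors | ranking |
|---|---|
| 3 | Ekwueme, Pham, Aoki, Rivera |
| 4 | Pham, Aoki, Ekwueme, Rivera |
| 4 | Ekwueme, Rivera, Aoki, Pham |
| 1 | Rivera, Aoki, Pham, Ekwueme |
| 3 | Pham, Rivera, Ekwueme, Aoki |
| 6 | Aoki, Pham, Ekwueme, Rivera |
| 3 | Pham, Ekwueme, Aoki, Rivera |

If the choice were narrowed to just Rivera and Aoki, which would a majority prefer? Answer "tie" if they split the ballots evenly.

Aoki

Ballots ranking Rivera above Aoki: 4 + 1 + 3 = 8.
Ballots ranking Aoki above Rivera: 24 − 8 = 16.
Aoki wins the head-to-head 16–8.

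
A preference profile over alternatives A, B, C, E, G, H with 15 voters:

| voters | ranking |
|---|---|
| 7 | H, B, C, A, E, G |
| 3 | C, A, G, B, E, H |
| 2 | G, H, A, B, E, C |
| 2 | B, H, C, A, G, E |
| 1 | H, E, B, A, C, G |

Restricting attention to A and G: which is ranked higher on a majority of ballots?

Ballots ranking A above G: 7 + 3 + 2 + 1 = 13.
Ballots ranking G above A: 15 − 13 = 2.
A wins the head-to-head 13–2.

A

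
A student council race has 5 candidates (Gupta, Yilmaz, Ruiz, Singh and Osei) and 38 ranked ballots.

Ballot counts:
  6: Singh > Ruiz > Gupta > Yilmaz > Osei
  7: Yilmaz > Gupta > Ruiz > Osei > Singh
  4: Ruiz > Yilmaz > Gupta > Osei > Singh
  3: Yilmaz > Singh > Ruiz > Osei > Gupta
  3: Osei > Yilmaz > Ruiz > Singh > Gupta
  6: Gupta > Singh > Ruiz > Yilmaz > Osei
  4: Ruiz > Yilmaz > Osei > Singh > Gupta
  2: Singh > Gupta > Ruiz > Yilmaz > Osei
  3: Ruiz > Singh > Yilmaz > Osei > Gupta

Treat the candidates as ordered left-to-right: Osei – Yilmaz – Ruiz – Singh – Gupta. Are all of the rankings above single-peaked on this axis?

Axis positions: Osei=1, Yilmaz=2, Ruiz=3, Singh=4, Gupta=5.
Cluster 1 (peak Singh at position 4): ranking walks positions 4-3-5-2-1, expanding outward from the peak — single-peaked.
Cluster 2: ranking walks positions 2-5-3-1-4; Gupta is ranked above Ruiz even though Ruiz lies between Gupta and the peak Yilmaz on the axis — preferences dip and rise again. Not single-peaked.
Cluster 3: ranking walks positions 3-2-5-1-4; Gupta is ranked above Singh even though Singh lies between Gupta and the peak Ruiz on the axis — preferences dip and rise again. Not single-peaked.
Cluster 4: ranking walks positions 2-4-3-1-5; Singh is ranked above Ruiz even though Ruiz lies between Singh and the peak Yilmaz on the axis — preferences dip and rise again. Not single-peaked.
Cluster 5 (peak Osei at position 1): ranking walks positions 1-2-3-4-5, expanding outward from the peak — single-peaked.
Cluster 6 (peak Gupta at position 5): ranking walks positions 5-4-3-2-1, expanding outward from the peak — single-peaked.
Cluster 7 (peak Ruiz at position 3): ranking walks positions 3-2-1-4-5, expanding outward from the peak — single-peaked.
Cluster 8 (peak Singh at position 4): ranking walks positions 4-5-3-2-1, expanding outward from the peak — single-peaked.
Cluster 9 (peak Ruiz at position 3): ranking walks positions 3-4-2-1-5, expanding outward from the peak — single-peaked.
Cluster 2 violates single-peakedness, so the profile is not single-peaked on this axis.

no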